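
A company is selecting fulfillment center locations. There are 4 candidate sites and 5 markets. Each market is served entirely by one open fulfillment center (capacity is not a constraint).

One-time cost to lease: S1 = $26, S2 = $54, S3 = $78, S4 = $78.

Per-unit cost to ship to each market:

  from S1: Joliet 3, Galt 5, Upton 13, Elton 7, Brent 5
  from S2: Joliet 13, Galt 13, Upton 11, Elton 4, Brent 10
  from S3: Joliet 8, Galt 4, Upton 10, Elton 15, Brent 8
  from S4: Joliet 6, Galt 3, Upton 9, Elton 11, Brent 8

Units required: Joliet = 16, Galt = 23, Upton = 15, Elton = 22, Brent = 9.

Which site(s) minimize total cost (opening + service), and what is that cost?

Open S1 and S2; minimum total cost 541.

For any fixed open set, each market goes to its cheapest open site; total = fixed + service.
{S1, S2}: Joliet→S1 3·16=48, Galt→S1 5·23=115, Upton→S2 11·15=165, Elton→S2 4·22=88, Brent→S1 5·9=45. Service 461; fixed 80; total 541.
{S1, S2, S4}: service 385 + fixed 158 = 543
{S1, S4}: Joliet→S1 3·16=48, Galt→S4 3·23=69, Upton→S4 9·15=135, Elton→S1 7·22=154, Brent→S1 5·9=45. Service 451; fixed 104; total 555.
{S1, S2, S3, S4}: Joliet→S1 3·16=48, Galt→S4 3·23=69, Upton→S4 9·15=135, Elton→S2 4·22=88, Brent→S1 5·9=45. Service 385; fixed 236; total 621.
No other subset beats 541.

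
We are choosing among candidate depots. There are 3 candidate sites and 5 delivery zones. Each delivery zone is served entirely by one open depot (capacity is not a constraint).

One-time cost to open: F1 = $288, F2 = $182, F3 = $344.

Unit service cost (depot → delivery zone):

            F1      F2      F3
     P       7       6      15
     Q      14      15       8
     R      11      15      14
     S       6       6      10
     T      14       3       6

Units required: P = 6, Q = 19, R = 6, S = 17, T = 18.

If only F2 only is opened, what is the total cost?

Total cost: 749

Each delivery zone is assigned to its cheapest site among the open ones.
{F2}: P→F2 6·6=36, Q→F2 15·19=285, R→F2 15·6=90, S→F2 6·17=102, T→F2 3·18=54. Service 567; fixed 182; total 749.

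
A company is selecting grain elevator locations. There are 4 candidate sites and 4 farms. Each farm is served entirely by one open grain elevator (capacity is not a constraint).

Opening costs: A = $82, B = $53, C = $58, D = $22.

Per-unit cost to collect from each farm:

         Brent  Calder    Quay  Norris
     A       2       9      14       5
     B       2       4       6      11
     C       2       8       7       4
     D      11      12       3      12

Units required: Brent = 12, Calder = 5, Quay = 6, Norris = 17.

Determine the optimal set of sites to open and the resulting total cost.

Open C and D; minimum total cost 230.

For any fixed open set, each farm goes to its cheapest open site; total = fixed + service.
{C, D}: Brent→C 2·12=24, Calder→C 8·5=40, Quay→D 3·6=18, Norris→C 4·17=68. Service 150; fixed 80; total 230.
{C}: service 174 + fixed 58 = 232
{B, C}: service 148 + fixed 111 = 259
{A, B, C, D}: Brent→A 2·12=24, Calder→B 4·5=20, Quay→D 3·6=18, Norris→C 4·17=68. Service 130; fixed 215; total 345.
(All 15 nonempty subsets were checked; C and D is lowest.)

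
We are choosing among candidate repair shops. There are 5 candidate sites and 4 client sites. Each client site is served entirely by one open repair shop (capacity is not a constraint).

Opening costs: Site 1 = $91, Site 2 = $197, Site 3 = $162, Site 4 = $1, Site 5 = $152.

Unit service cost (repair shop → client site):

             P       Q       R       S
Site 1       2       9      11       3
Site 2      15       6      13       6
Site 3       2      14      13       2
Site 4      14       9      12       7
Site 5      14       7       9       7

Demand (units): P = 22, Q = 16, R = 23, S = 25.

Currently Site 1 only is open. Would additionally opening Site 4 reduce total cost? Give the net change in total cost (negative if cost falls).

Current service cost with {Site 1}: 516.
Adding Site 4: each client site re-picks its cheapest; new service cost 516, saving 0.
Extra fixed cost: 1. Net change = 1 − 0 = 1.
(Totals: 607 → 608.)

No — net change +1 (cost rises by 1).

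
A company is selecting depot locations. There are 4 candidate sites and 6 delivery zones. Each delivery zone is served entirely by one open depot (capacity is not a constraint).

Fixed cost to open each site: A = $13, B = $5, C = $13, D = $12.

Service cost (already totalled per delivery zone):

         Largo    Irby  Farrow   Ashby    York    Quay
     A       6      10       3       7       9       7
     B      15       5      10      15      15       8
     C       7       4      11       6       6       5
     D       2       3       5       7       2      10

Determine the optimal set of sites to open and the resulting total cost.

For any fixed open set, each delivery zone goes to its cheapest open site; total = fixed + service.
{D}: Largo→D 2, Irby→D 3, Farrow→D 5, Ashby→D 7, York→D 2, Quay→D 10. Service 29; fixed 12; total 41.
{B, D}: service 27 + fixed 17 = 44
{C, D}: service 23 + fixed 25 = 48
{A, B, C, D}: Largo→D 2, Irby→D 3, Farrow→A 3, Ashby→C 6, York→D 2, Quay→C 5. Service 21; fixed 43; total 64.
No other subset beats 41.

Open D only; minimum total cost 41.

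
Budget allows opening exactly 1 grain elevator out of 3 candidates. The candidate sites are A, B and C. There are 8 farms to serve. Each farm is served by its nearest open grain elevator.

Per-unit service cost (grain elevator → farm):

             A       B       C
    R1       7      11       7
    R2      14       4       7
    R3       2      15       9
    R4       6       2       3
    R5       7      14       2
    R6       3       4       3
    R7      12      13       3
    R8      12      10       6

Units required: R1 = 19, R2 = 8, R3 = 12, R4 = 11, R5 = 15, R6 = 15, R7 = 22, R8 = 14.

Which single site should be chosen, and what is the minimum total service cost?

Choose C only; total service cost 555.

With exactly 1 open, each farm uses its cheapest among the chosen.
{C}: R1→C 7·19=133, R2→C 7·8=56, R3→C 9·12=108, R4→C 3·11=33, R5→C 2·15=30, R6→C 3·15=45, R7→C 3·22=66, R8→C 6·14=84. Service cost 555.
{A}: service cost 917
{B}: service cost 1139
Among all 3 size-1 choices, {C} is lowest.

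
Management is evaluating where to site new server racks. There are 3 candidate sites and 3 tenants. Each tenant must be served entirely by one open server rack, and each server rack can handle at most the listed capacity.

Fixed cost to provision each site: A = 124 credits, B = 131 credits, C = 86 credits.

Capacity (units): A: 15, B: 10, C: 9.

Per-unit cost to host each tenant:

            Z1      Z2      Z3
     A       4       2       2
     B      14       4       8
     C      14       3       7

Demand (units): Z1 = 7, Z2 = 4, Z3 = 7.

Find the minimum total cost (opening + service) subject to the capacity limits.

Minimum total cost: 264

Open {A, C}: Z1→A 4·7=28, Z2→C 3·4=12, Z3→A 2·7=14.
Loads: A carries 14/15, C carries 4/9. Service 54; fixed 210; total 264.
Next best feasible plan costs 295.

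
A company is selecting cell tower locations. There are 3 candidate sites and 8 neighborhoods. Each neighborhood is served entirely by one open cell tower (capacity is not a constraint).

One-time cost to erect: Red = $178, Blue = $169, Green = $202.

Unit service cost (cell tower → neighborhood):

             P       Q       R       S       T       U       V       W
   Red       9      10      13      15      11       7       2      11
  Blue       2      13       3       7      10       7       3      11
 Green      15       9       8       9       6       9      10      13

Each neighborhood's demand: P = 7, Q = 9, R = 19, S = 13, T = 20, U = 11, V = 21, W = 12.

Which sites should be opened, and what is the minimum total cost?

Open Blue only; minimum total cost 920.

For any fixed open set, each neighborhood goes to its cheapest open site; total = fixed + service.
{Blue}: P→Blue 2·7=14, Q→Blue 13·9=117, R→Blue 3·19=57, S→Blue 7·13=91, T→Blue 10·20=200, U→Blue 7·11=77, V→Blue 3·21=63, W→Blue 11·12=132. Service 751; fixed 169; total 920.
{Blue, Green}: P→Blue 2·7=14, Q→Green 9·9=81, R→Blue 3·19=57, S→Blue 7·13=91, T→Green 6·20=120, U→Blue 7·11=77, V→Blue 3·21=63, W→Blue 11·12=132. Service 635; fixed 371; total 1006.
{Red, Blue}: service 703 + fixed 347 = 1050
{Red, Blue, Green}: service 614 + fixed 549 = 1163
No other subset beats 920.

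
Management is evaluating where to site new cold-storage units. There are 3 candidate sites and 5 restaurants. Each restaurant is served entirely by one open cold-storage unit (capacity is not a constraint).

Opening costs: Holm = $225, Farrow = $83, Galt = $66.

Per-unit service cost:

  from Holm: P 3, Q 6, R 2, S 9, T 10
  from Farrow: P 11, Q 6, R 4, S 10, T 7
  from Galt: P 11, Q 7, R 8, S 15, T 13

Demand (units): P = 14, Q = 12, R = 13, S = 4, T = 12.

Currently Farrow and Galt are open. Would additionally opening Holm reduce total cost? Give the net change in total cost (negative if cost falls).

No — net change +83 (cost rises by 83).

Current service cost with {Farrow, Galt}: 402.
Adding Holm: each restaurant re-picks its cheapest; new service cost 260, saving 142.
Extra fixed cost: 225. Net change = 225 − 142 = 83.
(Totals: 551 → 634.)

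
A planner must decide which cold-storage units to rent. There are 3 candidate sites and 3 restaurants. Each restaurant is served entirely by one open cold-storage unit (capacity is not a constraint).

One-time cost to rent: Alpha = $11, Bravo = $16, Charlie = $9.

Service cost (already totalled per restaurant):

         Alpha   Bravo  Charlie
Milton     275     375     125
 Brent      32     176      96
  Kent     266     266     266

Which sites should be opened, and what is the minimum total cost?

For any fixed open set, each restaurant goes to its cheapest open site; total = fixed + service.
{Alpha, Charlie}: Milton→Charlie 125, Brent→Alpha 32, Kent→Alpha 266. Service 423; fixed 20; total 443.
{Alpha, Bravo, Charlie}: Milton→Charlie 125, Brent→Alpha 32, Kent→Alpha 266. Service 423; fixed 36; total 459.
{Charlie}: Milton→Charlie 125, Brent→Charlie 96, Kent→Charlie 266. Service 487; fixed 9; total 496.
No other subset beats 443.

Open Alpha and Charlie; minimum total cost 443.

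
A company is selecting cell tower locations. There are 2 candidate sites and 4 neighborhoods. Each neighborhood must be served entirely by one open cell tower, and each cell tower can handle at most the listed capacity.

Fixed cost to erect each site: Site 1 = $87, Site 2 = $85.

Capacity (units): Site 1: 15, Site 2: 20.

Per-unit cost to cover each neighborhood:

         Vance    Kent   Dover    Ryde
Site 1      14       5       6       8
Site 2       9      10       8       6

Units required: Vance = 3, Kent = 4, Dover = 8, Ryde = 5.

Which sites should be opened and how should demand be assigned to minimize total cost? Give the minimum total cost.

Minimum total cost: 246

Open {Site 2}: Vance→Site 2 9·3=27, Kent→Site 2 10·4=40, Dover→Site 2 8·8=64, Ryde→Site 2 6·5=30.
Loads: Site 2 carries 20/20. Service 161; fixed 85; total 246.
Next best feasible plan costs 297.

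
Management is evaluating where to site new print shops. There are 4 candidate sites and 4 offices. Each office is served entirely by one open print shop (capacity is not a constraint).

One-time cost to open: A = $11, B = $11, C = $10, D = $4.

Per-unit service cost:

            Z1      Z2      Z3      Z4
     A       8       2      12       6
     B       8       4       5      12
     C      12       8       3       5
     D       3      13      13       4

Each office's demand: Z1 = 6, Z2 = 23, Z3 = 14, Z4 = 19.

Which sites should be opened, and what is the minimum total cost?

Open A, C and D; minimum total cost 207.

For any fixed open set, each office goes to its cheapest open site; total = fixed + service.
{A, C, D}: Z1→D 3·6=18, Z2→A 2·23=46, Z3→C 3·14=42, Z4→D 4·19=76. Service 182; fixed 25; total 207.
{A, B, C, D}: Z1→D 3·6=18, Z2→A 2·23=46, Z3→C 3·14=42, Z4→D 4·19=76. Service 182; fixed 36; total 218.
{A, B, D}: service 210 + fixed 26 = 236
{D}: service 575 + fixed 4 = 579
No other subset beats 207.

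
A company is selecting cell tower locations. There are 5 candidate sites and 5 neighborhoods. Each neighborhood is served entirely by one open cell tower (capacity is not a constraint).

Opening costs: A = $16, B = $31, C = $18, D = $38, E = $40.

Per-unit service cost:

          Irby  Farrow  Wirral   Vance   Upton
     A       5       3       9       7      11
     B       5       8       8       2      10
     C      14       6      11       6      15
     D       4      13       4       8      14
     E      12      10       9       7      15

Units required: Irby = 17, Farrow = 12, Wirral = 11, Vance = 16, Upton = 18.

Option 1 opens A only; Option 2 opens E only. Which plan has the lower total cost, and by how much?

Option 1 is cheaper by 299.

Option 1: {A}: Irby→A 5·17=85, Farrow→A 3·12=36, Wirral→A 9·11=99, Vance→A 7·16=112, Upton→A 11·18=198. Service 530; fixed 16; total 546.
Option 2: {E}: Irby→E 12·17=204, Farrow→E 10·12=120, Wirral→E 9·11=99, Vance→E 7·16=112, Upton→E 15·18=270. Service 805; fixed 40; total 845.
Difference: |546 − 845| = 299.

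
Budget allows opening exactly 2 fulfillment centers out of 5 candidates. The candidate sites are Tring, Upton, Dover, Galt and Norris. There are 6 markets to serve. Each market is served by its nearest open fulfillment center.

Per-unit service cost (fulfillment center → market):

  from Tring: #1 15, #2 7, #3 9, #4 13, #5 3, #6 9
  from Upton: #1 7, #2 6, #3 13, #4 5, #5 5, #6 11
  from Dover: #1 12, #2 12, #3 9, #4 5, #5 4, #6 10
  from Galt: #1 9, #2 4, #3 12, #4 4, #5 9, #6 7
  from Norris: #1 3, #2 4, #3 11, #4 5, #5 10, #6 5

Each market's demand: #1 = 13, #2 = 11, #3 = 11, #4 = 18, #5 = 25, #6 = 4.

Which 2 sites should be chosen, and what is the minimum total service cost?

Choose Tring and Norris; total service cost 367.

With exactly 2 open, each market uses its cheapest among the chosen.
{Tring, Norris}: #1→Norris 3·13=39, #2→Norris 4·11=44, #3→Tring 9·11=99, #4→Norris 5·18=90, #5→Tring 3·25=75, #6→Norris 5·4=20. Service cost 367.
{Dover, Norris}: service cost 392
{Tring, Galt}: service cost 435
Among all 10 size-2 choices, {Tring, Norris} is lowest.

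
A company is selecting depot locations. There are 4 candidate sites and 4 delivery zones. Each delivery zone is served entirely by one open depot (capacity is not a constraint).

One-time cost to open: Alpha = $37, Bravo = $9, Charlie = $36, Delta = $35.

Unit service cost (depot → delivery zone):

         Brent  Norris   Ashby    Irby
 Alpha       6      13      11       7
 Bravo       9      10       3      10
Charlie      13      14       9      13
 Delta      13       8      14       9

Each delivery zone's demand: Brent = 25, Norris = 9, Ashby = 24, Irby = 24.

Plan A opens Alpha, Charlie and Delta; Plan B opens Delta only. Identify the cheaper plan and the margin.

Plan A is cheaper by 270.

Plan A: {Alpha, Charlie, Delta}: Brent→Alpha 6·25=150, Norris→Delta 8·9=72, Ashby→Charlie 9·24=216, Irby→Alpha 7·24=168. Service 606; fixed 108; total 714.
Plan B: {Delta}: Brent→Delta 13·25=325, Norris→Delta 8·9=72, Ashby→Delta 14·24=336, Irby→Delta 9·24=216. Service 949; fixed 35; total 984.
Difference: |714 − 984| = 270.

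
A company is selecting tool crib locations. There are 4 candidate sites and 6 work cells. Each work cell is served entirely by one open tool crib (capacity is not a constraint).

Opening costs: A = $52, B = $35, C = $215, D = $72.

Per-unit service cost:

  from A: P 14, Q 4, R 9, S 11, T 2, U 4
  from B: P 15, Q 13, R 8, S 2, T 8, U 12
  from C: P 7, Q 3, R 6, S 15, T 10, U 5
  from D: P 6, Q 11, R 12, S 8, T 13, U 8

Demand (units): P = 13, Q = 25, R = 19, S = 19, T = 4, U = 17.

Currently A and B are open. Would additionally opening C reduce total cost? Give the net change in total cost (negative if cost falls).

No — net change +61 (cost rises by 61).

Current service cost with {A, B}: 548.
Adding C: each work cell re-picks its cheapest; new service cost 394, saving 154.
Extra fixed cost: 215. Net change = 215 − 154 = 61.
(Totals: 635 → 696.)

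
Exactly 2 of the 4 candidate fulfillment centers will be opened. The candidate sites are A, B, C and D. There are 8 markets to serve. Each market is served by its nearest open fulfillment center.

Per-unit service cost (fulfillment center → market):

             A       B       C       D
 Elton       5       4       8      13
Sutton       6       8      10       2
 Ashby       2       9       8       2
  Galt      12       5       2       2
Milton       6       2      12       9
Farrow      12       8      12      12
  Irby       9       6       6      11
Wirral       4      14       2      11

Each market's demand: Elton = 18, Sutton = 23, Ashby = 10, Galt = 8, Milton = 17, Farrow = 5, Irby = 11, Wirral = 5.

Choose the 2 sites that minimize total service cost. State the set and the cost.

With exactly 2 open, each market uses its cheapest among the chosen.
{B, D}: Elton→B 4·18=72, Sutton→D 2·23=46, Ashby→D 2·10=20, Galt→D 2·8=16, Milton→B 2·17=34, Farrow→B 8·5=40, Irby→B 6·11=66, Wirral→D 11·5=55. Service cost 349.
{A, B}: service cost 430
{A, D}: service cost 453
Among all 6 size-2 choices, {B, D} is lowest.

Choose B and D; total service cost 349.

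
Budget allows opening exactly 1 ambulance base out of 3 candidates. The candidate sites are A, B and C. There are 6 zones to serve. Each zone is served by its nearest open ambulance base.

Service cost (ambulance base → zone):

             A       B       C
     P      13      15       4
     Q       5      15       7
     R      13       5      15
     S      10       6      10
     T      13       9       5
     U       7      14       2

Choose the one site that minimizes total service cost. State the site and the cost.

With exactly 1 open, each zone uses its cheapest among the chosen.
{C}: P→C 4, Q→C 7, R→C 15, S→C 10, T→C 5, U→C 2. Service cost 43.
{A}: service cost 61
{B}: service cost 64
Among all 3 size-1 choices, {C} is lowest.

Choose C only; total service cost 43.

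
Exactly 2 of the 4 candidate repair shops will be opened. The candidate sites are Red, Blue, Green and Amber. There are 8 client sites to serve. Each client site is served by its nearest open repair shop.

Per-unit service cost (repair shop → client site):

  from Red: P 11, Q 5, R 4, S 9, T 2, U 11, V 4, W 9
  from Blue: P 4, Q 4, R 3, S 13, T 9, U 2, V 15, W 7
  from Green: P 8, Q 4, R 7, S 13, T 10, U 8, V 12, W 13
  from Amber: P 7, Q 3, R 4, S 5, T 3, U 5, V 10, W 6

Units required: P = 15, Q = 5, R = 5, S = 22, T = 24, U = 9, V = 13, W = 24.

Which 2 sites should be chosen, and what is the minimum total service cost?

With exactly 2 open, each client site uses its cheapest among the chosen.
{Red, Amber}: P→Amber 7·15=105, Q→Amber 3·5=15, R→Red 4·5=20, S→Amber 5·22=110, T→Red 2·24=48, U→Amber 5·9=45, V→Red 4·13=52, W→Amber 6·24=144. Service cost 539.
{Blue, Amber}: service cost 564
{Red, Blue}: service cost 579
Among all 6 size-2 choices, {Red, Amber} is lowest.

Choose Red and Amber; total service cost 539.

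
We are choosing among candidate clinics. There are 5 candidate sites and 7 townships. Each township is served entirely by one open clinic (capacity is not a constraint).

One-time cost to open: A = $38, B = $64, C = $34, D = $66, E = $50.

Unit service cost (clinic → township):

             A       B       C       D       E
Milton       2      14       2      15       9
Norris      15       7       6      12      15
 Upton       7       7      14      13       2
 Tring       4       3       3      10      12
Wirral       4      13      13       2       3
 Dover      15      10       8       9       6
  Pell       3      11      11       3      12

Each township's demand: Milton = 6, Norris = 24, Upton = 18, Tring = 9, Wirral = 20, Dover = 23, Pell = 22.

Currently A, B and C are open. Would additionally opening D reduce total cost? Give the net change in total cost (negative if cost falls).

Current service cost with {A, B, C}: 639.
Adding D: each township re-picks its cheapest; new service cost 599, saving 40.
Extra fixed cost: 66. Net change = 66 − 40 = 26.
(Totals: 775 → 801.)

No — net change +26 (cost rises by 26).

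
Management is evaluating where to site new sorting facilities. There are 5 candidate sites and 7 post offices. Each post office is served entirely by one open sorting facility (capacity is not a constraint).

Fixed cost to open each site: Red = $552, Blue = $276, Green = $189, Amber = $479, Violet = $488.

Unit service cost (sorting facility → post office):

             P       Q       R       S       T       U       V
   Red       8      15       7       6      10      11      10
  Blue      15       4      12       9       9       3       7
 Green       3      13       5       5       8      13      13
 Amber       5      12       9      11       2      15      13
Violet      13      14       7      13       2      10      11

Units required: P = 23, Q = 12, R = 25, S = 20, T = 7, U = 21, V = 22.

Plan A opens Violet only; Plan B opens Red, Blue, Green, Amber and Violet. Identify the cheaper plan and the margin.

Plan A is cheaper by 701.

Plan A: {Violet}: P→Violet 13·23=299, Q→Violet 14·12=168, R→Violet 7·25=175, S→Violet 13·20=260, T→Violet 2·7=14, U→Violet 10·21=210, V→Violet 11·22=242. Service 1368; fixed 488; total 1856.
Plan B: {Red, Blue, Green, Amber, Violet}: P→Green 3·23=69, Q→Blue 4·12=48, R→Green 5·25=125, S→Green 5·20=100, T→Amber 2·7=14, U→Blue 3·21=63, V→Blue 7·22=154. Service 573; fixed 1984; total 2557.
Difference: |1856 − 2557| = 701.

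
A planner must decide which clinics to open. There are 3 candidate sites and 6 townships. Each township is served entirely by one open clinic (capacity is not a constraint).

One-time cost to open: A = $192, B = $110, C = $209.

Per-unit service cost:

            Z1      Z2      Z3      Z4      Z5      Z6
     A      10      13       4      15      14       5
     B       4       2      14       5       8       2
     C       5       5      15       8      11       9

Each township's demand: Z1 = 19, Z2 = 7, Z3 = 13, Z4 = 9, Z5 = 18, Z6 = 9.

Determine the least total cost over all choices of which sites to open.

Minimum total cost: 589

For any fixed open set, each township goes to its cheapest open site; total = fixed + service.
{B}: Z1→B 4·19=76, Z2→B 2·7=14, Z3→B 14·13=182, Z4→B 5·9=45, Z5→B 8·18=144, Z6→B 2·9=18. Service 479; fixed 110; total 589.
{A, B}: service 349 + fixed 302 = 651
{B, C}: service 479 + fixed 319 = 798
{A, B, C}: Z1→B 4·19=76, Z2→B 2·7=14, Z3→A 4·13=52, Z4→B 5·9=45, Z5→B 8·18=144, Z6→B 2·9=18. Service 349; fixed 511; total 860.
No other subset beats 589.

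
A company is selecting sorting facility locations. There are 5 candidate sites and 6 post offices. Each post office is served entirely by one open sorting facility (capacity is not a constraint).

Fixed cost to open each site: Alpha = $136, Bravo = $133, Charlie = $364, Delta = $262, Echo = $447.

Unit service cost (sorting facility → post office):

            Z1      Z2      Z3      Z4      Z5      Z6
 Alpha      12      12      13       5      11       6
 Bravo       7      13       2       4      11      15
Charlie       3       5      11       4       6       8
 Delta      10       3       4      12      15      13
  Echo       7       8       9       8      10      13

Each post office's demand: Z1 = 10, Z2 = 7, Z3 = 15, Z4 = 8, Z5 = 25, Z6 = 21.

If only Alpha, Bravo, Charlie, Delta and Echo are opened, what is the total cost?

Each post office is assigned to its cheapest site among the open ones.
{Alpha, Bravo, Charlie, Delta, Echo}: Z1→Charlie 3·10=30, Z2→Delta 3·7=21, Z3→Bravo 2·15=30, Z4→Bravo 4·8=32, Z5→Charlie 6·25=150, Z6→Alpha 6·21=126. Service 389; fixed 1342; total 1731.

Total cost: 1731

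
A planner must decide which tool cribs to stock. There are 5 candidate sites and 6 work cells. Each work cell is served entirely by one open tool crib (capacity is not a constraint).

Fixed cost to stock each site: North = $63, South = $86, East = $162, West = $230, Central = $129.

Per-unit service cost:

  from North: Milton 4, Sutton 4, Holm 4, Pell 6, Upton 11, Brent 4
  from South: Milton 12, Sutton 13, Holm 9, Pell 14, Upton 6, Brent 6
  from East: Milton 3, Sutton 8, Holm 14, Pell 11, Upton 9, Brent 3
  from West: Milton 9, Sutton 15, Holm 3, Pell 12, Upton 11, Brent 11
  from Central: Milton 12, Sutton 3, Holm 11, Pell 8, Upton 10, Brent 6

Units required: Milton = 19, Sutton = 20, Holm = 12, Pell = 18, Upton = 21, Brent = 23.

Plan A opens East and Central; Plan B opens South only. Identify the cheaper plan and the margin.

Plan A: {East, Central}: Milton→East 3·19=57, Sutton→Central 3·20=60, Holm→Central 11·12=132, Pell→Central 8·18=144, Upton→East 9·21=189, Brent→East 3·23=69. Service 651; fixed 291; total 942.
Plan B: {South}: Milton→South 12·19=228, Sutton→South 13·20=260, Holm→South 9·12=108, Pell→South 14·18=252, Upton→South 6·21=126, Brent→South 6·23=138. Service 1112; fixed 86; total 1198.
Difference: |942 − 1198| = 256.

Plan A is cheaper by 256.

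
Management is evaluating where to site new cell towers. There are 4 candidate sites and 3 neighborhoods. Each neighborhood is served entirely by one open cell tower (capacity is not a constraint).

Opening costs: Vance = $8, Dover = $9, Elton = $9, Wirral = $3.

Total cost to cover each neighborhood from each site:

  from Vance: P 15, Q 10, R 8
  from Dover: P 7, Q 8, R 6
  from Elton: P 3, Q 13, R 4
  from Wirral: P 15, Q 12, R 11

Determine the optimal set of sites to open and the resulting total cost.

Open Elton only; minimum total cost 29.

For any fixed open set, each neighborhood goes to its cheapest open site; total = fixed + service.
{Elton}: P→Elton 3, Q→Elton 13, R→Elton 4. Service 20; fixed 9; total 29.
{Dover}: P→Dover 7, Q→Dover 8, R→Dover 6. Service 21; fixed 9; total 30.
{Elton, Wirral}: P→Elton 3, Q→Wirral 12, R→Elton 4. Service 19; fixed 12; total 31.
{Vance, Dover, Elton, Wirral}: service 15 + fixed 29 = 44
No other subset beats 29.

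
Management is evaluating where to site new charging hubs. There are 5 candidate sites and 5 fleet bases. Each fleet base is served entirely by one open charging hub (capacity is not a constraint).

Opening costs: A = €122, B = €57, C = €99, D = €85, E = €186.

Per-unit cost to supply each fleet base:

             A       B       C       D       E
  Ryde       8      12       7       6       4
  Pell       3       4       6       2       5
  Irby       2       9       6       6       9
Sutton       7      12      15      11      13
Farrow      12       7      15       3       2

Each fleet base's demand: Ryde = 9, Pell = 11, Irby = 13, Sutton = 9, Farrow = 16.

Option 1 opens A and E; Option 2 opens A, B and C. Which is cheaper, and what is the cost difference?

Option 1 is cheaper by 77.

Option 1: {A, E}: Ryde→E 4·9=36, Pell→A 3·11=33, Irby→A 2·13=26, Sutton→A 7·9=63, Farrow→E 2·16=32. Service 190; fixed 308; total 498.
Option 2: {A, B, C}: Ryde→C 7·9=63, Pell→A 3·11=33, Irby→A 2·13=26, Sutton→A 7·9=63, Farrow→B 7·16=112. Service 297; fixed 278; total 575.
Difference: |498 − 575| = 77.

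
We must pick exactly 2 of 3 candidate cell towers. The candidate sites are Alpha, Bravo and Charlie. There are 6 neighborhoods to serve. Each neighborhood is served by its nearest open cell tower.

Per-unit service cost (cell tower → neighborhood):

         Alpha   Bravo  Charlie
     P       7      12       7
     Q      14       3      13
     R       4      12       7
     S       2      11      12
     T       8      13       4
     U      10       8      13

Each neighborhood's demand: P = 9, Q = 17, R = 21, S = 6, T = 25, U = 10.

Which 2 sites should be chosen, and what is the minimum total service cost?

Choose Alpha and Bravo; total service cost 490.

With exactly 2 open, each neighborhood uses its cheapest among the chosen.
{Alpha, Bravo}: P→Alpha 7·9=63, Q→Bravo 3·17=51, R→Alpha 4·21=84, S→Alpha 2·6=12, T→Alpha 8·25=200, U→Bravo 8·10=80. Service cost 490.
{Bravo, Charlie}: service cost 507
{Alpha, Charlie}: service cost 580
Among all 3 size-2 choices, {Alpha, Bravo} is lowest.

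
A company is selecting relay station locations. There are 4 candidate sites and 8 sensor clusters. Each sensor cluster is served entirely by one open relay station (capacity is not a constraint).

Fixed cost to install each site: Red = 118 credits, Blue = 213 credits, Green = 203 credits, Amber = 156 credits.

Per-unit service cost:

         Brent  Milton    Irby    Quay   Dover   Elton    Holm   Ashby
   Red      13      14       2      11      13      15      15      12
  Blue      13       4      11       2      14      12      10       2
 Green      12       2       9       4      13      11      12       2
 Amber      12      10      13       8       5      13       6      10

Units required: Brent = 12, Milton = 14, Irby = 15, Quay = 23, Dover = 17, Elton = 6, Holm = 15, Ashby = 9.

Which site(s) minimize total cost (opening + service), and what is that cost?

Open Green and Amber; minimum total cost 1017.

For any fixed open set, each sensor cluster goes to its cheapest open site; total = fixed + service.
{Green, Amber}: Brent→Green 12·12=144, Milton→Green 2·14=28, Irby→Green 9·15=135, Quay→Green 4·23=92, Dover→Amber 5·17=85, Elton→Green 11·6=66, Holm→Amber 6·15=90, Ashby→Green 2·9=18. Service 658; fixed 359; total 1017.
{Red, Blue, Amber}: service 541 + fixed 487 = 1028
{Red, Green, Amber}: Brent→Green 12·12=144, Milton→Green 2·14=28, Irby→Red 2·15=30, Quay→Green 4·23=92, Dover→Amber 5·17=85, Elton→Green 11·6=66, Holm→Amber 6·15=90, Ashby→Green 2·9=18. Service 553; fixed 477; total 1030.
{Red, Blue, Green, Amber}: service 507 + fixed 690 = 1197
(All 15 nonempty subsets were checked; Green and Amber is lowest.)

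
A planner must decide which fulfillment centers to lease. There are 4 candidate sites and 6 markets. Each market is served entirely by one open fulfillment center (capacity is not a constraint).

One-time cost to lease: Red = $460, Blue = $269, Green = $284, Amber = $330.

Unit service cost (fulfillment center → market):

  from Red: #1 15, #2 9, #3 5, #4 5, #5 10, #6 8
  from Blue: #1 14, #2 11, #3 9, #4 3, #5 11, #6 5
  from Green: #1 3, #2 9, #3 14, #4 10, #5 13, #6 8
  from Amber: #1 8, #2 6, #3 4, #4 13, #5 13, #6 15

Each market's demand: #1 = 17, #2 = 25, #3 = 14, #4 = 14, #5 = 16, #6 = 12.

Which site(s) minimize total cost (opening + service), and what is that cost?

For any fixed open set, each market goes to its cheapest open site; total = fixed + service.
{Blue}: #1→Blue 14·17=238, #2→Blue 11·25=275, #3→Blue 9·14=126, #4→Blue 3·14=42, #5→Blue 11·16=176, #6→Blue 5·12=60. Service 917; fixed 269; total 1186.
{Green}: service 916 + fixed 284 = 1200
{Blue, Amber}: #1→Amber 8·17=136, #2→Amber 6·25=150, #3→Amber 4·14=56, #4→Blue 3·14=42, #5→Blue 11·16=176, #6→Blue 5·12=60. Service 620; fixed 599; total 1219.
{Red, Blue, Green, Amber}: service 519 + fixed 1343 = 1862
No other subset beats 1186.

Open Blue only; minimum total cost 1186.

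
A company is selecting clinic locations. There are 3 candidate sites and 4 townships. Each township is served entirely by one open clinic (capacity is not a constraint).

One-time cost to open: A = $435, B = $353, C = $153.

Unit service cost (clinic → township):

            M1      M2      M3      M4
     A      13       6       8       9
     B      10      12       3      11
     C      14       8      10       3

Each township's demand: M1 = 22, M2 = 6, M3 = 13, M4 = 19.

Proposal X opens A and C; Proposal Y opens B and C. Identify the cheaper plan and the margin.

Proposal X: {A, C}: M1→A 13·22=286, M2→A 6·6=36, M3→A 8·13=104, M4→C 3·19=57. Service 483; fixed 588; total 1071.
Proposal Y: {B, C}: M1→B 10·22=220, M2→C 8·6=48, M3→B 3·13=39, M4→C 3·19=57. Service 364; fixed 506; total 870.
Difference: |1071 − 870| = 201.

Proposal Y is cheaper by 201.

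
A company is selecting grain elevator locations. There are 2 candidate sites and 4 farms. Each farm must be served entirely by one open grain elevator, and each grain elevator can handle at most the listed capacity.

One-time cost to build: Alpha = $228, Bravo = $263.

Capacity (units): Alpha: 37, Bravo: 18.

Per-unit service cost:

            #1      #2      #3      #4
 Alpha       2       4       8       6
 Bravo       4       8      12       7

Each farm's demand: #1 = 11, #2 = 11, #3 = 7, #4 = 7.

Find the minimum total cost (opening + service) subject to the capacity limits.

Open {Alpha}: #1→Alpha 2·11=22, #2→Alpha 4·11=44, #3→Alpha 8·7=56, #4→Alpha 6·7=42.
Loads: Alpha carries 36/37. Service 164; fixed 228; total 392.
Next best feasible plan costs 655.

Minimum total cost: 392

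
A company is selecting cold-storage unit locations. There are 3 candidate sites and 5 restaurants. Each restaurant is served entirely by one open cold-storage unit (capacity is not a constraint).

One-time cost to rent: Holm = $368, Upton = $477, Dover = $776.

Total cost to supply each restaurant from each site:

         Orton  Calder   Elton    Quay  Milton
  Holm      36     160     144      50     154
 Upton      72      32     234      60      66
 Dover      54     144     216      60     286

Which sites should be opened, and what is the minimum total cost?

For any fixed open set, each restaurant goes to its cheapest open site; total = fixed + service.
{Holm}: Orton→Holm 36, Calder→Holm 160, Elton→Holm 144, Quay→Holm 50, Milton→Holm 154. Service 544; fixed 368; total 912.
{Upton}: Orton→Upton 72, Calder→Upton 32, Elton→Upton 234, Quay→Upton 60, Milton→Upton 66. Service 464; fixed 477; total 941.
{Holm, Upton}: Orton→Holm 36, Calder→Upton 32, Elton→Holm 144, Quay→Holm 50, Milton→Upton 66. Service 328; fixed 845; total 1173.
{Holm, Upton, Dover}: service 328 + fixed 1621 = 1949
No other subset beats 912.

Open Holm only; minimum total cost 912.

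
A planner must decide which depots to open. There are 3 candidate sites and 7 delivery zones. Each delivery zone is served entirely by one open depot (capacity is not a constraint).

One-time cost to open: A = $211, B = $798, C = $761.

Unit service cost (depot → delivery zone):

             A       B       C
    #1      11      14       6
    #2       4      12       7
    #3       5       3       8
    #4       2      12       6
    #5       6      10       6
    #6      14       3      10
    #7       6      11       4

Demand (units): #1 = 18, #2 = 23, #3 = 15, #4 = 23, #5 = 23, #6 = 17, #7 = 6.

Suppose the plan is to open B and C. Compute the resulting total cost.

Total cost: 2224

Each delivery zone is assigned to its cheapest site among the open ones.
{B, C}: #1→C 6·18=108, #2→C 7·23=161, #3→B 3·15=45, #4→C 6·23=138, #5→C 6·23=138, #6→B 3·17=51, #7→C 4·6=24. Service 665; fixed 1559; total 2224.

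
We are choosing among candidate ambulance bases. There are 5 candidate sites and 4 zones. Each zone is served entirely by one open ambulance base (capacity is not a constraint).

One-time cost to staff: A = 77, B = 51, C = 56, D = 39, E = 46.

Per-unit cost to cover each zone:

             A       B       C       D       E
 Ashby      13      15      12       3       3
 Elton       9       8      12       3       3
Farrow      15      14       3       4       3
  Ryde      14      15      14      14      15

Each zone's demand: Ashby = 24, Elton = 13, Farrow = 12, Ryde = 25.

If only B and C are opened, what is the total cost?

Total cost: 885

Each zone is assigned to its cheapest site among the open ones.
{B, C}: Ashby→C 12·24=288, Elton→B 8·13=104, Farrow→C 3·12=36, Ryde→C 14·25=350. Service 778; fixed 107; total 885.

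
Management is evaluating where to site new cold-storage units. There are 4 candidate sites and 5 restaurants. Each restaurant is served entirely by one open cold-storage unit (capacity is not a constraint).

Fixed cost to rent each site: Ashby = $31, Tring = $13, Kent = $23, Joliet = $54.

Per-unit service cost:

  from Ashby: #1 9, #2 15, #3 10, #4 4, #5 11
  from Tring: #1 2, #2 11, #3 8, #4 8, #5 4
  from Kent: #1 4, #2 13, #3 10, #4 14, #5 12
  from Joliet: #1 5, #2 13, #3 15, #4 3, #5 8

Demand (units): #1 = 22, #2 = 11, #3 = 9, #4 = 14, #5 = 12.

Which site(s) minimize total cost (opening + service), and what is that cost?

Open Ashby and Tring; minimum total cost 385.

For any fixed open set, each restaurant goes to its cheapest open site; total = fixed + service.
{Ashby, Tring}: #1→Tring 2·22=44, #2→Tring 11·11=121, #3→Tring 8·9=72, #4→Ashby 4·14=56, #5→Tring 4·12=48. Service 341; fixed 44; total 385.
{Tring, Joliet}: #1→Tring 2·22=44, #2→Tring 11·11=121, #3→Tring 8·9=72, #4→Joliet 3·14=42, #5→Tring 4·12=48. Service 327; fixed 67; total 394.
{Ashby, Tring, Kent}: #1→Tring 2·22=44, #2→Tring 11·11=121, #3→Tring 8·9=72, #4→Ashby 4·14=56, #5→Tring 4·12=48. Service 341; fixed 67; total 408.
{Ashby, Tring, Kent, Joliet}: #1→Tring 2·22=44, #2→Tring 11·11=121, #3→Tring 8·9=72, #4→Joliet 3·14=42, #5→Tring 4·12=48. Service 327; fixed 121; total 448.
No other subset beats 385.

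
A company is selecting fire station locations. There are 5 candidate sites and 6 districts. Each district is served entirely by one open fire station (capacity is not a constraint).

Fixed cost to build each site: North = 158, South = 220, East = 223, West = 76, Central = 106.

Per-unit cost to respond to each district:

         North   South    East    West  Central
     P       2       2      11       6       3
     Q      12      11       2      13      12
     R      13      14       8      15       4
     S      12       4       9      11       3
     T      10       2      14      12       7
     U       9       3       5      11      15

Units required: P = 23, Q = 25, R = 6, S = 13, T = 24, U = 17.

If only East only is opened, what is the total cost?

Each district is assigned to its cheapest site among the open ones.
{East}: P→East 11·23=253, Q→East 2·25=50, R→East 8·6=48, S→East 9·13=117, T→East 14·24=336, U→East 5·17=85. Service 889; fixed 223; total 1112.

Total cost: 1112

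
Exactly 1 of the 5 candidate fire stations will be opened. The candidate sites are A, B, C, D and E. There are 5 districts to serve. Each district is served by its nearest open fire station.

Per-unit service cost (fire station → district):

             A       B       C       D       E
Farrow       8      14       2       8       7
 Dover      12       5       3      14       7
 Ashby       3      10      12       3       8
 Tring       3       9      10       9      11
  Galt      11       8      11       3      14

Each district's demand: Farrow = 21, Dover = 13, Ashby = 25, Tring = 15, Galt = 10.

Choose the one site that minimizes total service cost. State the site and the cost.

With exactly 1 open, each district uses its cheapest among the chosen.
{A}: Farrow→A 8·21=168, Dover→A 12·13=156, Ashby→A 3·25=75, Tring→A 3·15=45, Galt→A 11·10=110. Service cost 554.
{D}: service cost 590
{C}: service cost 641
Among all 5 size-1 choices, {A} is lowest.

Choose A only; total service cost 554.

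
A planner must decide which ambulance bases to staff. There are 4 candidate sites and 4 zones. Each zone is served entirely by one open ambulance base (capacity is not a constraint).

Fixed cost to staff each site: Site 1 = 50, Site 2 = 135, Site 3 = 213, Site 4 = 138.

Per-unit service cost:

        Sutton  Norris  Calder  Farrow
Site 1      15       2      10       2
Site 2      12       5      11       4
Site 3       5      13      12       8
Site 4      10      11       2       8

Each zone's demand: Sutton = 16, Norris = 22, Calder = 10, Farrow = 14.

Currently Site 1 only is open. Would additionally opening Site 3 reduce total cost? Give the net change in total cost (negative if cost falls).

Current service cost with {Site 1}: 412.
Adding Site 3: each zone re-picks its cheapest; new service cost 252, saving 160.
Extra fixed cost: 213. Net change = 213 − 160 = 53.
(Totals: 462 → 515.)

No — net change +53 (cost rises by 53).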